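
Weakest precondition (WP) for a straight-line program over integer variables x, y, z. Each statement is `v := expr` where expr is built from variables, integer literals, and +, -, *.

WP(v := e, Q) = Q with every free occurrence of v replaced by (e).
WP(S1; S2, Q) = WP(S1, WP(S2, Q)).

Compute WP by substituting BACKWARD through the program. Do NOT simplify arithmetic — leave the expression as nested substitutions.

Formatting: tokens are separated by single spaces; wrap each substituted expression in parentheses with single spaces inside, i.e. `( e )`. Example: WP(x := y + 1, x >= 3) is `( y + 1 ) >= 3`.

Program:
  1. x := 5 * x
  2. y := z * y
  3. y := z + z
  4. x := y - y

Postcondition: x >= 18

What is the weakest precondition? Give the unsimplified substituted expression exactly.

post: x >= 18
stmt 4: x := y - y  -- replace 1 occurrence(s) of x with (y - y)
  => ( y - y ) >= 18
stmt 3: y := z + z  -- replace 2 occurrence(s) of y with (z + z)
  => ( ( z + z ) - ( z + z ) ) >= 18
stmt 2: y := z * y  -- replace 0 occurrence(s) of y with (z * y)
  => ( ( z + z ) - ( z + z ) ) >= 18
stmt 1: x := 5 * x  -- replace 0 occurrence(s) of x with (5 * x)
  => ( ( z + z ) - ( z + z ) ) >= 18

Answer: ( ( z + z ) - ( z + z ) ) >= 18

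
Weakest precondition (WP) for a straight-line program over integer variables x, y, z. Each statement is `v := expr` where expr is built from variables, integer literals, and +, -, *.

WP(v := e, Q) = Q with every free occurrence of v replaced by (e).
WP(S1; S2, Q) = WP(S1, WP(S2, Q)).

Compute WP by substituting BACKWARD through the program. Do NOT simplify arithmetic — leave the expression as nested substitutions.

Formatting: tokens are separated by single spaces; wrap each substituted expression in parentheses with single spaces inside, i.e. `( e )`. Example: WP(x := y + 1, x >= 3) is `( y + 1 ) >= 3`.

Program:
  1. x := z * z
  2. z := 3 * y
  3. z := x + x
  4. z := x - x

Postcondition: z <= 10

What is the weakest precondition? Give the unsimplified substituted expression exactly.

post: z <= 10
stmt 4: z := x - x  -- replace 1 occurrence(s) of z with (x - x)
  => ( x - x ) <= 10
stmt 3: z := x + x  -- replace 0 occurrence(s) of z with (x + x)
  => ( x - x ) <= 10
stmt 2: z := 3 * y  -- replace 0 occurrence(s) of z with (3 * y)
  => ( x - x ) <= 10
stmt 1: x := z * z  -- replace 2 occurrence(s) of x with (z * z)
  => ( ( z * z ) - ( z * z ) ) <= 10

Answer: ( ( z * z ) - ( z * z ) ) <= 10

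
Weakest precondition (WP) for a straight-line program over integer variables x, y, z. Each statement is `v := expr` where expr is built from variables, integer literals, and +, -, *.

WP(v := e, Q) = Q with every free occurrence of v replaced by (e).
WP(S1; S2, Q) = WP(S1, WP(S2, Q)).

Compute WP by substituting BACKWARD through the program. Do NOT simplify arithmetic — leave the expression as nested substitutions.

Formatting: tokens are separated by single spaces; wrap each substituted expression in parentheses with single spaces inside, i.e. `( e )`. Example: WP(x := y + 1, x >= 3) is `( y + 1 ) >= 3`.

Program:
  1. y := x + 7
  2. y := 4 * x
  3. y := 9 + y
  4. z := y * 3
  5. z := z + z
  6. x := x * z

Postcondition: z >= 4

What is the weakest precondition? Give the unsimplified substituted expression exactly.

post: z >= 4
stmt 6: x := x * z  -- replace 0 occurrence(s) of x with (x * z)
  => z >= 4
stmt 5: z := z + z  -- replace 1 occurrence(s) of z with (z + z)
  => ( z + z ) >= 4
stmt 4: z := y * 3  -- replace 2 occurrence(s) of z with (y * 3)
  => ( ( y * 3 ) + ( y * 3 ) ) >= 4
stmt 3: y := 9 + y  -- replace 2 occurrence(s) of y with (9 + y)
  => ( ( ( 9 + y ) * 3 ) + ( ( 9 + y ) * 3 ) ) >= 4
stmt 2: y := 4 * x  -- replace 2 occurrence(s) of y with (4 * x)
  => ( ( ( 9 + ( 4 * x ) ) * 3 ) + ( ( 9 + ( 4 * x ) ) * 3 ) ) >= 4
stmt 1: y := x + 7  -- replace 0 occurrence(s) of y with (x + 7)
  => ( ( ( 9 + ( 4 * x ) ) * 3 ) + ( ( 9 + ( 4 * x ) ) * 3 ) ) >= 4

Answer: ( ( ( 9 + ( 4 * x ) ) * 3 ) + ( ( 9 + ( 4 * x ) ) * 3 ) ) >= 4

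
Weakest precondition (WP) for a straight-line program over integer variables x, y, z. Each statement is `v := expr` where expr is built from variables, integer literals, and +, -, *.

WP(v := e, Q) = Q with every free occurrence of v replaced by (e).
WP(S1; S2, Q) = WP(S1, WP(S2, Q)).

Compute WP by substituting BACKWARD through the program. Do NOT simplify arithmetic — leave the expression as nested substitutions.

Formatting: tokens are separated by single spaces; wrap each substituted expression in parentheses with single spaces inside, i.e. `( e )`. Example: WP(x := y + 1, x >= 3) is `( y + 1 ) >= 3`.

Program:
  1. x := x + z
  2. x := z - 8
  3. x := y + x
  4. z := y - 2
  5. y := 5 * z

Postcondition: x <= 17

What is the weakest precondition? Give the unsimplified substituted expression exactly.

post: x <= 17
stmt 5: y := 5 * z  -- replace 0 occurrence(s) of y with (5 * z)
  => x <= 17
stmt 4: z := y - 2  -- replace 0 occurrence(s) of z with (y - 2)
  => x <= 17
stmt 3: x := y + x  -- replace 1 occurrence(s) of x with (y + x)
  => ( y + x ) <= 17
stmt 2: x := z - 8  -- replace 1 occurrence(s) of x with (z - 8)
  => ( y + ( z - 8 ) ) <= 17
stmt 1: x := x + z  -- replace 0 occurrence(s) of x with (x + z)
  => ( y + ( z - 8 ) ) <= 17

Answer: ( y + ( z - 8 ) ) <= 17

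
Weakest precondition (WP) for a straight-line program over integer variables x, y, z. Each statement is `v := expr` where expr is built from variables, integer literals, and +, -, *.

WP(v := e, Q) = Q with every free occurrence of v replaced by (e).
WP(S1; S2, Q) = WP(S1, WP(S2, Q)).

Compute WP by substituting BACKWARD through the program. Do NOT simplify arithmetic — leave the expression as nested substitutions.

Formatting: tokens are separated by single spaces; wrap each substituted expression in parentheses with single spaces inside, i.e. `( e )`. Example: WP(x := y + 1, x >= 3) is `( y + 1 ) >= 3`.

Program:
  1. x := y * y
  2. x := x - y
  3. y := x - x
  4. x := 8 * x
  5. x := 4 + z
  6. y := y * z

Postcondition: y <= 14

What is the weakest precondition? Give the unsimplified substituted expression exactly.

Answer: ( ( ( ( y * y ) - y ) - ( ( y * y ) - y ) ) * z ) <= 14

Derivation:
post: y <= 14
stmt 6: y := y * z  -- replace 1 occurrence(s) of y with (y * z)
  => ( y * z ) <= 14
stmt 5: x := 4 + z  -- replace 0 occurrence(s) of x with (4 + z)
  => ( y * z ) <= 14
stmt 4: x := 8 * x  -- replace 0 occurrence(s) of x with (8 * x)
  => ( y * z ) <= 14
stmt 3: y := x - x  -- replace 1 occurrence(s) of y with (x - x)
  => ( ( x - x ) * z ) <= 14
stmt 2: x := x - y  -- replace 2 occurrence(s) of x with (x - y)
  => ( ( ( x - y ) - ( x - y ) ) * z ) <= 14
stmt 1: x := y * y  -- replace 2 occurrence(s) of x with (y * y)
  => ( ( ( ( y * y ) - y ) - ( ( y * y ) - y ) ) * z ) <= 14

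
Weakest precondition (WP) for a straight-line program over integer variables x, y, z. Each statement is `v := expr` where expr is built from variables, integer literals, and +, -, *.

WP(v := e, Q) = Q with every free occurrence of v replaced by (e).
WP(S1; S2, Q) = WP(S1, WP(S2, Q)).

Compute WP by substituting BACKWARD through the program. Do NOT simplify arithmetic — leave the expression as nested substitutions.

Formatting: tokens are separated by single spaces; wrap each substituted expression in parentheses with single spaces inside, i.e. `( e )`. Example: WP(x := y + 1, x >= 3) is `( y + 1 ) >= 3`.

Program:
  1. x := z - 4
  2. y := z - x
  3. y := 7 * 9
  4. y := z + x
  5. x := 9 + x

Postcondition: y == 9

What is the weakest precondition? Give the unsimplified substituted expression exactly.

Answer: ( z + ( z - 4 ) ) == 9

Derivation:
post: y == 9
stmt 5: x := 9 + x  -- replace 0 occurrence(s) of x with (9 + x)
  => y == 9
stmt 4: y := z + x  -- replace 1 occurrence(s) of y with (z + x)
  => ( z + x ) == 9
stmt 3: y := 7 * 9  -- replace 0 occurrence(s) of y with (7 * 9)
  => ( z + x ) == 9
stmt 2: y := z - x  -- replace 0 occurrence(s) of y with (z - x)
  => ( z + x ) == 9
stmt 1: x := z - 4  -- replace 1 occurrence(s) of x with (z - 4)
  => ( z + ( z - 4 ) ) == 9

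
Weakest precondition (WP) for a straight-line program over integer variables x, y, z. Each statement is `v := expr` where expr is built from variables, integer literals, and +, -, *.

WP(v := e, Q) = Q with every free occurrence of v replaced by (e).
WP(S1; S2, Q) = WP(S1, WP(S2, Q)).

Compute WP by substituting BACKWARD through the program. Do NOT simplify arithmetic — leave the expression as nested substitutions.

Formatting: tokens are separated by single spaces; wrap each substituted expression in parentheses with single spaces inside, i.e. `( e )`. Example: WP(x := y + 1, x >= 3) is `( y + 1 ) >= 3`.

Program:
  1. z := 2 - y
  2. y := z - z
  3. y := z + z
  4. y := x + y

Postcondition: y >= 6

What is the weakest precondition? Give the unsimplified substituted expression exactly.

Answer: ( x + ( ( 2 - y ) + ( 2 - y ) ) ) >= 6

Derivation:
post: y >= 6
stmt 4: y := x + y  -- replace 1 occurrence(s) of y with (x + y)
  => ( x + y ) >= 6
stmt 3: y := z + z  -- replace 1 occurrence(s) of y with (z + z)
  => ( x + ( z + z ) ) >= 6
stmt 2: y := z - z  -- replace 0 occurrence(s) of y with (z - z)
  => ( x + ( z + z ) ) >= 6
stmt 1: z := 2 - y  -- replace 2 occurrence(s) of z with (2 - y)
  => ( x + ( ( 2 - y ) + ( 2 - y ) ) ) >= 6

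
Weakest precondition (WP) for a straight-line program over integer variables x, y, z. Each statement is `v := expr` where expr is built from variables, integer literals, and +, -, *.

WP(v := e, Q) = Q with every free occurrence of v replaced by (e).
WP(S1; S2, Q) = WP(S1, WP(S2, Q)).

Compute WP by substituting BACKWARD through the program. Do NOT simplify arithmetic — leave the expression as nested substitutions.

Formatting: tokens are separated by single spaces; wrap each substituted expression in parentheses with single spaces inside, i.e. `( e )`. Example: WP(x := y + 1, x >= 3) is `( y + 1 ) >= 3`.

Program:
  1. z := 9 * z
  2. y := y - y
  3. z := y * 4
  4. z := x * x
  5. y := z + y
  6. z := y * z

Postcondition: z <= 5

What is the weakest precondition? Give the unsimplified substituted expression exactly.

post: z <= 5
stmt 6: z := y * z  -- replace 1 occurrence(s) of z with (y * z)
  => ( y * z ) <= 5
stmt 5: y := z + y  -- replace 1 occurrence(s) of y with (z + y)
  => ( ( z + y ) * z ) <= 5
stmt 4: z := x * x  -- replace 2 occurrence(s) of z with (x * x)
  => ( ( ( x * x ) + y ) * ( x * x ) ) <= 5
stmt 3: z := y * 4  -- replace 0 occurrence(s) of z with (y * 4)
  => ( ( ( x * x ) + y ) * ( x * x ) ) <= 5
stmt 2: y := y - y  -- replace 1 occurrence(s) of y with (y - y)
  => ( ( ( x * x ) + ( y - y ) ) * ( x * x ) ) <= 5
stmt 1: z := 9 * z  -- replace 0 occurrence(s) of z with (9 * z)
  => ( ( ( x * x ) + ( y - y ) ) * ( x * x ) ) <= 5

Answer: ( ( ( x * x ) + ( y - y ) ) * ( x * x ) ) <= 5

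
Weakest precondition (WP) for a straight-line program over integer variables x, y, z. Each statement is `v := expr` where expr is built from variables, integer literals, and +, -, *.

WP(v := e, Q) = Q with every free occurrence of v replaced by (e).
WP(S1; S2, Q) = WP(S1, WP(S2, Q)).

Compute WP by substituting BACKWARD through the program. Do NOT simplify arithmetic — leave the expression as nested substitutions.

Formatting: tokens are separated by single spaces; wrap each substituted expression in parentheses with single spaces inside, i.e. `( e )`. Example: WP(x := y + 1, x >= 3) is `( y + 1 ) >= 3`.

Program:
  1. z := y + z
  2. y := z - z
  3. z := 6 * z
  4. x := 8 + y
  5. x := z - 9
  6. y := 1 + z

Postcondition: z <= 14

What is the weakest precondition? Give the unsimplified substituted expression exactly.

post: z <= 14
stmt 6: y := 1 + z  -- replace 0 occurrence(s) of y with (1 + z)
  => z <= 14
stmt 5: x := z - 9  -- replace 0 occurrence(s) of x with (z - 9)
  => z <= 14
stmt 4: x := 8 + y  -- replace 0 occurrence(s) of x with (8 + y)
  => z <= 14
stmt 3: z := 6 * z  -- replace 1 occurrence(s) of z with (6 * z)
  => ( 6 * z ) <= 14
stmt 2: y := z - z  -- replace 0 occurrence(s) of y with (z - z)
  => ( 6 * z ) <= 14
stmt 1: z := y + z  -- replace 1 occurrence(s) of z with (y + z)
  => ( 6 * ( y + z ) ) <= 14

Answer: ( 6 * ( y + z ) ) <= 14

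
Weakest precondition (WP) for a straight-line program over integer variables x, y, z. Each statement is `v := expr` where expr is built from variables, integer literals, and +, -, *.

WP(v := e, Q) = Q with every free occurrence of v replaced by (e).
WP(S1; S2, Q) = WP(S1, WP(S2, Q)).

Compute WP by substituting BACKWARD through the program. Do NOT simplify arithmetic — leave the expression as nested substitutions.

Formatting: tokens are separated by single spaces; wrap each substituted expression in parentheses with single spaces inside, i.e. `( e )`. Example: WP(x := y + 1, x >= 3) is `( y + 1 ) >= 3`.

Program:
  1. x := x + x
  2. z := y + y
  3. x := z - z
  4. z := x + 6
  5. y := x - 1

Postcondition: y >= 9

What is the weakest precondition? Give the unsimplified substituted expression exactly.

Answer: ( ( ( y + y ) - ( y + y ) ) - 1 ) >= 9

Derivation:
post: y >= 9
stmt 5: y := x - 1  -- replace 1 occurrence(s) of y with (x - 1)
  => ( x - 1 ) >= 9
stmt 4: z := x + 6  -- replace 0 occurrence(s) of z with (x + 6)
  => ( x - 1 ) >= 9
stmt 3: x := z - z  -- replace 1 occurrence(s) of x with (z - z)
  => ( ( z - z ) - 1 ) >= 9
stmt 2: z := y + y  -- replace 2 occurrence(s) of z with (y + y)
  => ( ( ( y + y ) - ( y + y ) ) - 1 ) >= 9
stmt 1: x := x + x  -- replace 0 occurrence(s) of x with (x + x)
  => ( ( ( y + y ) - ( y + y ) ) - 1 ) >= 9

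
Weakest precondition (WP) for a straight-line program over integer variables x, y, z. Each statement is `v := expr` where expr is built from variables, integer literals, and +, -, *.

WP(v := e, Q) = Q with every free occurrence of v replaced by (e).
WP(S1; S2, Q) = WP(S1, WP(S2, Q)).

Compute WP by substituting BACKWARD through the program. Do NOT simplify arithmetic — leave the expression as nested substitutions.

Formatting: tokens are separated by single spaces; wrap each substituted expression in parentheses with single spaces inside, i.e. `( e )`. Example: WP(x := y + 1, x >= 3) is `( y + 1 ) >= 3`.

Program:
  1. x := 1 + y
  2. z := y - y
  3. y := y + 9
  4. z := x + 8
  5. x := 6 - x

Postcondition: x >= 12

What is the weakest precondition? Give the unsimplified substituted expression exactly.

post: x >= 12
stmt 5: x := 6 - x  -- replace 1 occurrence(s) of x with (6 - x)
  => ( 6 - x ) >= 12
stmt 4: z := x + 8  -- replace 0 occurrence(s) of z with (x + 8)
  => ( 6 - x ) >= 12
stmt 3: y := y + 9  -- replace 0 occurrence(s) of y with (y + 9)
  => ( 6 - x ) >= 12
stmt 2: z := y - y  -- replace 0 occurrence(s) of z with (y - y)
  => ( 6 - x ) >= 12
stmt 1: x := 1 + y  -- replace 1 occurrence(s) of x with (1 + y)
  => ( 6 - ( 1 + y ) ) >= 12

Answer: ( 6 - ( 1 + y ) ) >= 12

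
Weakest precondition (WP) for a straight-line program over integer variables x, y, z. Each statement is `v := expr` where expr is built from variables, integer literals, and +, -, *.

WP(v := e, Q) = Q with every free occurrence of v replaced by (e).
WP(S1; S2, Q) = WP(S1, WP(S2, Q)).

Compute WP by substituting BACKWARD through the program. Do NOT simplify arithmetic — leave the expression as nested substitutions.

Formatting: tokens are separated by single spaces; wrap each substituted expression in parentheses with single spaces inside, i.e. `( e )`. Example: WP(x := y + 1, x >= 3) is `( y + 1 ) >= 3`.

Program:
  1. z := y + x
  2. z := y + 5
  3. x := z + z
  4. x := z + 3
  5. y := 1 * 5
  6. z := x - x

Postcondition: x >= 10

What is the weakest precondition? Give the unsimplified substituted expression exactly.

Answer: ( ( y + 5 ) + 3 ) >= 10

Derivation:
post: x >= 10
stmt 6: z := x - x  -- replace 0 occurrence(s) of z with (x - x)
  => x >= 10
stmt 5: y := 1 * 5  -- replace 0 occurrence(s) of y with (1 * 5)
  => x >= 10
stmt 4: x := z + 3  -- replace 1 occurrence(s) of x with (z + 3)
  => ( z + 3 ) >= 10
stmt 3: x := z + z  -- replace 0 occurrence(s) of x with (z + z)
  => ( z + 3 ) >= 10
stmt 2: z := y + 5  -- replace 1 occurrence(s) of z with (y + 5)
  => ( ( y + 5 ) + 3 ) >= 10
stmt 1: z := y + x  -- replace 0 occurrence(s) of z with (y + x)
  => ( ( y + 5 ) + 3 ) >= 10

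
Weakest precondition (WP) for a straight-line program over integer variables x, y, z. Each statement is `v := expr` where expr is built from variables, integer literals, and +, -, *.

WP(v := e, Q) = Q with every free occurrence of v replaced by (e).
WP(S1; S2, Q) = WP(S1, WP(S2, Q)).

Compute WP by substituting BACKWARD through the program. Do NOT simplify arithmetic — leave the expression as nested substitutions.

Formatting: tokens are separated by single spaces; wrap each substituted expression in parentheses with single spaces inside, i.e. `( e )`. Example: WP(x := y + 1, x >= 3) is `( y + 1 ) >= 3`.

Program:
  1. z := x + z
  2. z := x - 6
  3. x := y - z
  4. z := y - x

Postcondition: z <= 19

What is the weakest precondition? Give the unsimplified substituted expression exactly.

Answer: ( y - ( y - ( x - 6 ) ) ) <= 19

Derivation:
post: z <= 19
stmt 4: z := y - x  -- replace 1 occurrence(s) of z with (y - x)
  => ( y - x ) <= 19
stmt 3: x := y - z  -- replace 1 occurrence(s) of x with (y - z)
  => ( y - ( y - z ) ) <= 19
stmt 2: z := x - 6  -- replace 1 occurrence(s) of z with (x - 6)
  => ( y - ( y - ( x - 6 ) ) ) <= 19
stmt 1: z := x + z  -- replace 0 occurrence(s) of z with (x + z)
  => ( y - ( y - ( x - 6 ) ) ) <= 19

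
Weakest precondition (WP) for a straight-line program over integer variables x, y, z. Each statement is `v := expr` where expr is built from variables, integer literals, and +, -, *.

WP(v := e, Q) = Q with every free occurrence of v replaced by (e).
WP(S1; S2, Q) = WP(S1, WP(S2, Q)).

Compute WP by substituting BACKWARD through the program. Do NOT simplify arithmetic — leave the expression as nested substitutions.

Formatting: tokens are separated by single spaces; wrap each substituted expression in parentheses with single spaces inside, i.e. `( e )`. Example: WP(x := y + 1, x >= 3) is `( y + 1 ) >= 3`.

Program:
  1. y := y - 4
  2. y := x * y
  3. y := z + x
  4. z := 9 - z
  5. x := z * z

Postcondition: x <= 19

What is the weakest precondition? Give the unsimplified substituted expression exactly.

Answer: ( ( 9 - z ) * ( 9 - z ) ) <= 19

Derivation:
post: x <= 19
stmt 5: x := z * z  -- replace 1 occurrence(s) of x with (z * z)
  => ( z * z ) <= 19
stmt 4: z := 9 - z  -- replace 2 occurrence(s) of z with (9 - z)
  => ( ( 9 - z ) * ( 9 - z ) ) <= 19
stmt 3: y := z + x  -- replace 0 occurrence(s) of y with (z + x)
  => ( ( 9 - z ) * ( 9 - z ) ) <= 19
stmt 2: y := x * y  -- replace 0 occurrence(s) of y with (x * y)
  => ( ( 9 - z ) * ( 9 - z ) ) <= 19
stmt 1: y := y - 4  -- replace 0 occurrence(s) of y with (y - 4)
  => ( ( 9 - z ) * ( 9 - z ) ) <= 19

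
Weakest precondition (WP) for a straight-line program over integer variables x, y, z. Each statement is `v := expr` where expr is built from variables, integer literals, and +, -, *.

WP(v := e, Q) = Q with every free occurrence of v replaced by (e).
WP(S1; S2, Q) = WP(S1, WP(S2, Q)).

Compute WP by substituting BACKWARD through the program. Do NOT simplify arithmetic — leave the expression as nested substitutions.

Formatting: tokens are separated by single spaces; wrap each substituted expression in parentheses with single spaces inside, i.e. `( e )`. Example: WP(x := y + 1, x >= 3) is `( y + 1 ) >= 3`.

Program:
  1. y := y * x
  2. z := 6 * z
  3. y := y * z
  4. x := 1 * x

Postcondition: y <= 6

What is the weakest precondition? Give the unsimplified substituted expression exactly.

post: y <= 6
stmt 4: x := 1 * x  -- replace 0 occurrence(s) of x with (1 * x)
  => y <= 6
stmt 3: y := y * z  -- replace 1 occurrence(s) of y with (y * z)
  => ( y * z ) <= 6
stmt 2: z := 6 * z  -- replace 1 occurrence(s) of z with (6 * z)
  => ( y * ( 6 * z ) ) <= 6
stmt 1: y := y * x  -- replace 1 occurrence(s) of y with (y * x)
  => ( ( y * x ) * ( 6 * z ) ) <= 6

Answer: ( ( y * x ) * ( 6 * z ) ) <= 6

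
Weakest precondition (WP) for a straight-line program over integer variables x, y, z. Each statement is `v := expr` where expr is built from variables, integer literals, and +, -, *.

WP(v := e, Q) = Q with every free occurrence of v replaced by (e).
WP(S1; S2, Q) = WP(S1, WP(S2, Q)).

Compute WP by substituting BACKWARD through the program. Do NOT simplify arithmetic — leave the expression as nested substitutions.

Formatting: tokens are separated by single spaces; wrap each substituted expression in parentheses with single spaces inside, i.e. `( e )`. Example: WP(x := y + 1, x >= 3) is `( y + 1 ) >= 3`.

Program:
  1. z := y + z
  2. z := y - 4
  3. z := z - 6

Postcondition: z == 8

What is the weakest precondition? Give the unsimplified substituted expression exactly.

post: z == 8
stmt 3: z := z - 6  -- replace 1 occurrence(s) of z with (z - 6)
  => ( z - 6 ) == 8
stmt 2: z := y - 4  -- replace 1 occurrence(s) of z with (y - 4)
  => ( ( y - 4 ) - 6 ) == 8
stmt 1: z := y + z  -- replace 0 occurrence(s) of z with (y + z)
  => ( ( y - 4 ) - 6 ) == 8

Answer: ( ( y - 4 ) - 6 ) == 8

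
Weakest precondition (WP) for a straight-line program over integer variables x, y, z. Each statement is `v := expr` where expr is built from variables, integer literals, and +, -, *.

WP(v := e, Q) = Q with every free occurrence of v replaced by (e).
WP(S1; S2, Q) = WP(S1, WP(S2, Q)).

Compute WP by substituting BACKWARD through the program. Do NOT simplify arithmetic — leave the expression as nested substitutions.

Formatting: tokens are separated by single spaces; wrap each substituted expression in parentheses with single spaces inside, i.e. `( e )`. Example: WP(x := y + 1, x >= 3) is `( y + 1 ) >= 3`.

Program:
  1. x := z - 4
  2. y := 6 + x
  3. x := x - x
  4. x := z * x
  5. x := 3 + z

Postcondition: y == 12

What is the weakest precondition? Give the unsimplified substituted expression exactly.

post: y == 12
stmt 5: x := 3 + z  -- replace 0 occurrence(s) of x with (3 + z)
  => y == 12
stmt 4: x := z * x  -- replace 0 occurrence(s) of x with (z * x)
  => y == 12
stmt 3: x := x - x  -- replace 0 occurrence(s) of x with (x - x)
  => y == 12
stmt 2: y := 6 + x  -- replace 1 occurrence(s) of y with (6 + x)
  => ( 6 + x ) == 12
stmt 1: x := z - 4  -- replace 1 occurrence(s) of x with (z - 4)
  => ( 6 + ( z - 4 ) ) == 12

Answer: ( 6 + ( z - 4 ) ) == 12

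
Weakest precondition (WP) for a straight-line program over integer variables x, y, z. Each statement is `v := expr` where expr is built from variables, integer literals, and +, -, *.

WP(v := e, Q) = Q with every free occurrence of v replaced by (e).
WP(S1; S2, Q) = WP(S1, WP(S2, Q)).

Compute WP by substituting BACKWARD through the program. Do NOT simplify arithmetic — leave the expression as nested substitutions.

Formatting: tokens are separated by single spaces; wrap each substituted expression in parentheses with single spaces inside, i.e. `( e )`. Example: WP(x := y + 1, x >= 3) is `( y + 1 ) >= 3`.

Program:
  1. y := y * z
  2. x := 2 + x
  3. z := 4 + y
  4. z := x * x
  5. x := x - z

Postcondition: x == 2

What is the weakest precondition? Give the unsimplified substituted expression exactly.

post: x == 2
stmt 5: x := x - z  -- replace 1 occurrence(s) of x with (x - z)
  => ( x - z ) == 2
stmt 4: z := x * x  -- replace 1 occurrence(s) of z with (x * x)
  => ( x - ( x * x ) ) == 2
stmt 3: z := 4 + y  -- replace 0 occurrence(s) of z with (4 + y)
  => ( x - ( x * x ) ) == 2
stmt 2: x := 2 + x  -- replace 3 occurrence(s) of x with (2 + x)
  => ( ( 2 + x ) - ( ( 2 + x ) * ( 2 + x ) ) ) == 2
stmt 1: y := y * z  -- replace 0 occurrence(s) of y with (y * z)
  => ( ( 2 + x ) - ( ( 2 + x ) * ( 2 + x ) ) ) == 2

Answer: ( ( 2 + x ) - ( ( 2 + x ) * ( 2 + x ) ) ) == 2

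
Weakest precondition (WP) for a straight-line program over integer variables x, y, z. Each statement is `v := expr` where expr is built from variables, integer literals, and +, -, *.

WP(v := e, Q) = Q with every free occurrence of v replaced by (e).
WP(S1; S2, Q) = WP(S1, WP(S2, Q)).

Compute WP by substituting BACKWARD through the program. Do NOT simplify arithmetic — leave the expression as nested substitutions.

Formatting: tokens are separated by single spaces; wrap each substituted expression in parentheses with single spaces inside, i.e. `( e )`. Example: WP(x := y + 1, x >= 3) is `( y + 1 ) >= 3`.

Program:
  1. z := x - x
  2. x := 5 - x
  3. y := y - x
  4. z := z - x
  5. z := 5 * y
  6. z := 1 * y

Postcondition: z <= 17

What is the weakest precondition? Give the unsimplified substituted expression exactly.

post: z <= 17
stmt 6: z := 1 * y  -- replace 1 occurrence(s) of z with (1 * y)
  => ( 1 * y ) <= 17
stmt 5: z := 5 * y  -- replace 0 occurrence(s) of z with (5 * y)
  => ( 1 * y ) <= 17
stmt 4: z := z - x  -- replace 0 occurrence(s) of z with (z - x)
  => ( 1 * y ) <= 17
stmt 3: y := y - x  -- replace 1 occurrence(s) of y with (y - x)
  => ( 1 * ( y - x ) ) <= 17
stmt 2: x := 5 - x  -- replace 1 occurrence(s) of x with (5 - x)
  => ( 1 * ( y - ( 5 - x ) ) ) <= 17
stmt 1: z := x - x  -- replace 0 occurrence(s) of z with (x - x)
  => ( 1 * ( y - ( 5 - x ) ) ) <= 17

Answer: ( 1 * ( y - ( 5 - x ) ) ) <= 17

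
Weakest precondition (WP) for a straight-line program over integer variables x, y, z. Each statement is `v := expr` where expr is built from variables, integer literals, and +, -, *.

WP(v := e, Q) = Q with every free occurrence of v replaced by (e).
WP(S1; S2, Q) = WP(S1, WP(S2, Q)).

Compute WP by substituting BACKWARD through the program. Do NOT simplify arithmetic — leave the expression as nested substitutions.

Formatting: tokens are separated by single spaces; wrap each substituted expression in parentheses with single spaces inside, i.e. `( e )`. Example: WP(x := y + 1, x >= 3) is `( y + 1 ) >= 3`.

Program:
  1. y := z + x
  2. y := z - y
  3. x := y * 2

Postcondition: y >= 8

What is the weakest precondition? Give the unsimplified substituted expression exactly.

post: y >= 8
stmt 3: x := y * 2  -- replace 0 occurrence(s) of x with (y * 2)
  => y >= 8
stmt 2: y := z - y  -- replace 1 occurrence(s) of y with (z - y)
  => ( z - y ) >= 8
stmt 1: y := z + x  -- replace 1 occurrence(s) of y with (z + x)
  => ( z - ( z + x ) ) >= 8

Answer: ( z - ( z + x ) ) >= 8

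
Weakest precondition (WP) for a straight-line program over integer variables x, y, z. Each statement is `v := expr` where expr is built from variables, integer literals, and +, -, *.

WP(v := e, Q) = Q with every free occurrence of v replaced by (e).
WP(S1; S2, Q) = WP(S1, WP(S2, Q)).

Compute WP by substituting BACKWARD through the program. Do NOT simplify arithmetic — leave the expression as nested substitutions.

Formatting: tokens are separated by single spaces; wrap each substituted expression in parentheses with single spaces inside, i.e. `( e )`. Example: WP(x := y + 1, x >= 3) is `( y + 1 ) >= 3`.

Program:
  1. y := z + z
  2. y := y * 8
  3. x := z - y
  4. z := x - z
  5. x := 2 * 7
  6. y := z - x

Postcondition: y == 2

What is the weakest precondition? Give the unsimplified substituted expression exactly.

post: y == 2
stmt 6: y := z - x  -- replace 1 occurrence(s) of y with (z - x)
  => ( z - x ) == 2
stmt 5: x := 2 * 7  -- replace 1 occurrence(s) of x with (2 * 7)
  => ( z - ( 2 * 7 ) ) == 2
stmt 4: z := x - z  -- replace 1 occurrence(s) of z with (x - z)
  => ( ( x - z ) - ( 2 * 7 ) ) == 2
stmt 3: x := z - y  -- replace 1 occurrence(s) of x with (z - y)
  => ( ( ( z - y ) - z ) - ( 2 * 7 ) ) == 2
stmt 2: y := y * 8  -- replace 1 occurrence(s) of y with (y * 8)
  => ( ( ( z - ( y * 8 ) ) - z ) - ( 2 * 7 ) ) == 2
stmt 1: y := z + z  -- replace 1 occurrence(s) of y with (z + z)
  => ( ( ( z - ( ( z + z ) * 8 ) ) - z ) - ( 2 * 7 ) ) == 2

Answer: ( ( ( z - ( ( z + z ) * 8 ) ) - z ) - ( 2 * 7 ) ) == 2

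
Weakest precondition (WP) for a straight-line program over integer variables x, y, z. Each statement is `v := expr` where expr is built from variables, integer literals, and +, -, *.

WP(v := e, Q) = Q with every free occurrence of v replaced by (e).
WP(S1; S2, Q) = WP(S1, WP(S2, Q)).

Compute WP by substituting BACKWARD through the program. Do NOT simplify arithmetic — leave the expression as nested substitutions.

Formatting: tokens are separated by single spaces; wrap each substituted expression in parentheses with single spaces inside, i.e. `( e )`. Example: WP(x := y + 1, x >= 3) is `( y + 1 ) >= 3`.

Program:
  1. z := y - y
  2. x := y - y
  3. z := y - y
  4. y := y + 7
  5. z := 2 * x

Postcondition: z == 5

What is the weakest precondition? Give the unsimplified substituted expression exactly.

Answer: ( 2 * ( y - y ) ) == 5

Derivation:
post: z == 5
stmt 5: z := 2 * x  -- replace 1 occurrence(s) of z with (2 * x)
  => ( 2 * x ) == 5
stmt 4: y := y + 7  -- replace 0 occurrence(s) of y with (y + 7)
  => ( 2 * x ) == 5
stmt 3: z := y - y  -- replace 0 occurrence(s) of z with (y - y)
  => ( 2 * x ) == 5
stmt 2: x := y - y  -- replace 1 occurrence(s) of x with (y - y)
  => ( 2 * ( y - y ) ) == 5
stmt 1: z := y - y  -- replace 0 occurrence(s) of z with (y - y)
  => ( 2 * ( y - y ) ) == 5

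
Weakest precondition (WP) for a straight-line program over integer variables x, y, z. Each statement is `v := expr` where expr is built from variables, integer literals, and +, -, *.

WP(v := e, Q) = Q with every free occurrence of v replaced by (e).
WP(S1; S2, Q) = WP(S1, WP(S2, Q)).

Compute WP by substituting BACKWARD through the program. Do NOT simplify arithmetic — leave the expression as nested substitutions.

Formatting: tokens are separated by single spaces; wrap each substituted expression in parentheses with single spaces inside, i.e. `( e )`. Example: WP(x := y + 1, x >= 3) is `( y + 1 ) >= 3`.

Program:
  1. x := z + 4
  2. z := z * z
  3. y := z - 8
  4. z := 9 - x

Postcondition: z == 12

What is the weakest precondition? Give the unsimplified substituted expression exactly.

Answer: ( 9 - ( z + 4 ) ) == 12

Derivation:
post: z == 12
stmt 4: z := 9 - x  -- replace 1 occurrence(s) of z with (9 - x)
  => ( 9 - x ) == 12
stmt 3: y := z - 8  -- replace 0 occurrence(s) of y with (z - 8)
  => ( 9 - x ) == 12
stmt 2: z := z * z  -- replace 0 occurrence(s) of z with (z * z)
  => ( 9 - x ) == 12
stmt 1: x := z + 4  -- replace 1 occurrence(s) of x with (z + 4)
  => ( 9 - ( z + 4 ) ) == 12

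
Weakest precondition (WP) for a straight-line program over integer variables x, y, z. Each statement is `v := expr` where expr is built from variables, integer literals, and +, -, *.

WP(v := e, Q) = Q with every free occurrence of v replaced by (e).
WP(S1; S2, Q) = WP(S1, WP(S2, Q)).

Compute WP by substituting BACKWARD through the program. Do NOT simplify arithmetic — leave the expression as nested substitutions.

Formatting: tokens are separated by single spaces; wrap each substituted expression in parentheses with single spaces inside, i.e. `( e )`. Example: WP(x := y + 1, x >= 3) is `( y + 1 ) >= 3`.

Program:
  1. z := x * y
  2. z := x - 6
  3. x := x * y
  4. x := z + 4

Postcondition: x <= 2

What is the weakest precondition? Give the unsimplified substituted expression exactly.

Answer: ( ( x - 6 ) + 4 ) <= 2

Derivation:
post: x <= 2
stmt 4: x := z + 4  -- replace 1 occurrence(s) of x with (z + 4)
  => ( z + 4 ) <= 2
stmt 3: x := x * y  -- replace 0 occurrence(s) of x with (x * y)
  => ( z + 4 ) <= 2
stmt 2: z := x - 6  -- replace 1 occurrence(s) of z with (x - 6)
  => ( ( x - 6 ) + 4 ) <= 2
stmt 1: z := x * y  -- replace 0 occurrence(s) of z with (x * y)
  => ( ( x - 6 ) + 4 ) <= 2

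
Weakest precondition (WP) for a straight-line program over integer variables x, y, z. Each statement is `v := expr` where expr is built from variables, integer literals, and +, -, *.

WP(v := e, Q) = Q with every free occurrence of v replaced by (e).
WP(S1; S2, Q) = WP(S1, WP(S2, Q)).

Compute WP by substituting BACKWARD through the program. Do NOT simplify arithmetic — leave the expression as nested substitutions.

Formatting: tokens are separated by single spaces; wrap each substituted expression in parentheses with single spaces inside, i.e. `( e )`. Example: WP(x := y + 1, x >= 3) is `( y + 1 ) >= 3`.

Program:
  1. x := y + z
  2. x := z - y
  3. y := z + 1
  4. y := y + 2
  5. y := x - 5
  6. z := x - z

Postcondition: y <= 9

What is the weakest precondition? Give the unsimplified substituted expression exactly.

Answer: ( ( z - y ) - 5 ) <= 9

Derivation:
post: y <= 9
stmt 6: z := x - z  -- replace 0 occurrence(s) of z with (x - z)
  => y <= 9
stmt 5: y := x - 5  -- replace 1 occurrence(s) of y with (x - 5)
  => ( x - 5 ) <= 9
stmt 4: y := y + 2  -- replace 0 occurrence(s) of y with (y + 2)
  => ( x - 5 ) <= 9
stmt 3: y := z + 1  -- replace 0 occurrence(s) of y with (z + 1)
  => ( x - 5 ) <= 9
stmt 2: x := z - y  -- replace 1 occurrence(s) of x with (z - y)
  => ( ( z - y ) - 5 ) <= 9
stmt 1: x := y + z  -- replace 0 occurrence(s) of x with (y + z)
  => ( ( z - y ) - 5 ) <= 9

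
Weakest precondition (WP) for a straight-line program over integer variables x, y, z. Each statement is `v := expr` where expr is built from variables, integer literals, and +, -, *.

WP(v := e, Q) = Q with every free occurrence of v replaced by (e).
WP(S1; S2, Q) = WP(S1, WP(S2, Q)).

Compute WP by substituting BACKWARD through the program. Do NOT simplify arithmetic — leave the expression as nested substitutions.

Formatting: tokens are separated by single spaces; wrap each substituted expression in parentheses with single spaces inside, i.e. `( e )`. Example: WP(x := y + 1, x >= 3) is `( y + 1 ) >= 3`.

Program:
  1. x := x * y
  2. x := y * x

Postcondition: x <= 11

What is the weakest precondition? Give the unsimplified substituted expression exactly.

Answer: ( y * ( x * y ) ) <= 11

Derivation:
post: x <= 11
stmt 2: x := y * x  -- replace 1 occurrence(s) of x with (y * x)
  => ( y * x ) <= 11
stmt 1: x := x * y  -- replace 1 occurrence(s) of x with (x * y)
  => ( y * ( x * y ) ) <= 11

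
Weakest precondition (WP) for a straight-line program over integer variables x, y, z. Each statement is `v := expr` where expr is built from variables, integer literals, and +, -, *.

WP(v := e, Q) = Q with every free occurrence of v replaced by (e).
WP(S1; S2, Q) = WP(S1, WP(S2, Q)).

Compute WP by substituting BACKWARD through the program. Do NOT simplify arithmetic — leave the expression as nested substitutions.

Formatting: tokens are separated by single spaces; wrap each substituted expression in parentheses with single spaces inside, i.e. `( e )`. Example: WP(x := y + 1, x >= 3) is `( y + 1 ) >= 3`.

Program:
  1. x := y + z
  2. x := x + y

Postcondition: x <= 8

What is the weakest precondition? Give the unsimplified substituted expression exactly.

Answer: ( ( y + z ) + y ) <= 8

Derivation:
post: x <= 8
stmt 2: x := x + y  -- replace 1 occurrence(s) of x with (x + y)
  => ( x + y ) <= 8
stmt 1: x := y + z  -- replace 1 occurrence(s) of x with (y + z)
  => ( ( y + z ) + y ) <= 8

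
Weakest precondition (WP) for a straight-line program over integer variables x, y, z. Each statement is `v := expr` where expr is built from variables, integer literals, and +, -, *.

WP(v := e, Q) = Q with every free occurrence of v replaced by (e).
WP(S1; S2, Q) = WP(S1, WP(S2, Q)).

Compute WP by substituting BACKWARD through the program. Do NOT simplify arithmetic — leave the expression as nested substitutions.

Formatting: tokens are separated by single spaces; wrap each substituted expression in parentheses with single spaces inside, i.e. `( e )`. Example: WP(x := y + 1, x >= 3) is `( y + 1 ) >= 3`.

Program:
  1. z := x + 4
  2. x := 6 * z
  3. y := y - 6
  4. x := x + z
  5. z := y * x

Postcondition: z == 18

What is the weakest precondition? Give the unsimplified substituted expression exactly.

Answer: ( ( y - 6 ) * ( ( 6 * ( x + 4 ) ) + ( x + 4 ) ) ) == 18

Derivation:
post: z == 18
stmt 5: z := y * x  -- replace 1 occurrence(s) of z with (y * x)
  => ( y * x ) == 18
stmt 4: x := x + z  -- replace 1 occurrence(s) of x with (x + z)
  => ( y * ( x + z ) ) == 18
stmt 3: y := y - 6  -- replace 1 occurrence(s) of y with (y - 6)
  => ( ( y - 6 ) * ( x + z ) ) == 18
stmt 2: x := 6 * z  -- replace 1 occurrence(s) of x with (6 * z)
  => ( ( y - 6 ) * ( ( 6 * z ) + z ) ) == 18
stmt 1: z := x + 4  -- replace 2 occurrence(s) of z with (x + 4)
  => ( ( y - 6 ) * ( ( 6 * ( x + 4 ) ) + ( x + 4 ) ) ) == 18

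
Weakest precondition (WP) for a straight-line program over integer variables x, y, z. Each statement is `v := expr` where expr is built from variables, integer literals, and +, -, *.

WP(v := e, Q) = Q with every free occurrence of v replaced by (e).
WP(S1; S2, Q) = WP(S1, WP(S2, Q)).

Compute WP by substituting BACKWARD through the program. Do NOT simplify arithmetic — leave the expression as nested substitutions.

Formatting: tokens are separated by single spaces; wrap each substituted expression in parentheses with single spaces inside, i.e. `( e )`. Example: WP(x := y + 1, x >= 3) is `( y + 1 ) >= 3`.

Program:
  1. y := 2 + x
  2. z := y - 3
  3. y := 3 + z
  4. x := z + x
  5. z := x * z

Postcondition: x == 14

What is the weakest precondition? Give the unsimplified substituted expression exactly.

post: x == 14
stmt 5: z := x * z  -- replace 0 occurrence(s) of z with (x * z)
  => x == 14
stmt 4: x := z + x  -- replace 1 occurrence(s) of x with (z + x)
  => ( z + x ) == 14
stmt 3: y := 3 + z  -- replace 0 occurrence(s) of y with (3 + z)
  => ( z + x ) == 14
stmt 2: z := y - 3  -- replace 1 occurrence(s) of z with (y - 3)
  => ( ( y - 3 ) + x ) == 14
stmt 1: y := 2 + x  -- replace 1 occurrence(s) of y with (2 + x)
  => ( ( ( 2 + x ) - 3 ) + x ) == 14

Answer: ( ( ( 2 + x ) - 3 ) + x ) == 14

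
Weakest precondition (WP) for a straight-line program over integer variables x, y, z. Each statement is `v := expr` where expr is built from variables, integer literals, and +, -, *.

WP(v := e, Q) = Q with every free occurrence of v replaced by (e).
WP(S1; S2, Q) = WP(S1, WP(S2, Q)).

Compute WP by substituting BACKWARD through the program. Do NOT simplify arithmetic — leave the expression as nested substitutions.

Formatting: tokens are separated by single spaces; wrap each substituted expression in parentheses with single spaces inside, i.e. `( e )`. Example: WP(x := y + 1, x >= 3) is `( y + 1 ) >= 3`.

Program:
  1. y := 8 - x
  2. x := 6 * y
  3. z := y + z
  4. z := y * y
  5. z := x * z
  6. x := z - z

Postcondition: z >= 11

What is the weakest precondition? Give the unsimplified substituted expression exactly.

post: z >= 11
stmt 6: x := z - z  -- replace 0 occurrence(s) of x with (z - z)
  => z >= 11
stmt 5: z := x * z  -- replace 1 occurrence(s) of z with (x * z)
  => ( x * z ) >= 11
stmt 4: z := y * y  -- replace 1 occurrence(s) of z with (y * y)
  => ( x * ( y * y ) ) >= 11
stmt 3: z := y + z  -- replace 0 occurrence(s) of z with (y + z)
  => ( x * ( y * y ) ) >= 11
stmt 2: x := 6 * y  -- replace 1 occurrence(s) of x with (6 * y)
  => ( ( 6 * y ) * ( y * y ) ) >= 11
stmt 1: y := 8 - x  -- replace 3 occurrence(s) of y with (8 - x)
  => ( ( 6 * ( 8 - x ) ) * ( ( 8 - x ) * ( 8 - x ) ) ) >= 11

Answer: ( ( 6 * ( 8 - x ) ) * ( ( 8 - x ) * ( 8 - x ) ) ) >= 11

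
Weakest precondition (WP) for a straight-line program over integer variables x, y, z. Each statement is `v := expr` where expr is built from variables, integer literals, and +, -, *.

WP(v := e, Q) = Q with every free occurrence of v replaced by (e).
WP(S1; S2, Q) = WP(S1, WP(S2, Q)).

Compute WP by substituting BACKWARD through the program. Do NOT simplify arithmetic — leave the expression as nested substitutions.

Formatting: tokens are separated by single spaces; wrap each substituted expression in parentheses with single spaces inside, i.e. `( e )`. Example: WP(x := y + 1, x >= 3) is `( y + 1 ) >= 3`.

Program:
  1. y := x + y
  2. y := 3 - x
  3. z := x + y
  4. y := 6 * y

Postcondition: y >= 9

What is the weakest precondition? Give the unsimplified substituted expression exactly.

Answer: ( 6 * ( 3 - x ) ) >= 9

Derivation:
post: y >= 9
stmt 4: y := 6 * y  -- replace 1 occurrence(s) of y with (6 * y)
  => ( 6 * y ) >= 9
stmt 3: z := x + y  -- replace 0 occurrence(s) of z with (x + y)
  => ( 6 * y ) >= 9
stmt 2: y := 3 - x  -- replace 1 occurrence(s) of y with (3 - x)
  => ( 6 * ( 3 - x ) ) >= 9
stmt 1: y := x + y  -- replace 0 occurrence(s) of y with (x + y)
  => ( 6 * ( 3 - x ) ) >= 9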